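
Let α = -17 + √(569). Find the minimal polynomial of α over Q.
m_α(x) = x^2 + 34x - 280

From α + 17 = √(569), squaring gives (α + 17)^2 = 569, i.e. α^2 + 34α + 289 = 569, so α^2 + 34α - 280 = 0. The discriminant of x^2 + 34x - 280 is (34)^2 - 4·(-280) = 1156 + 1120 = 2276, and 4·(569) is not a perfect square in Q since 569 is squarefree and ≠ 1. Hence x^2 + 34x - 280 is irreducible over Q and is the minimal polynomial of α.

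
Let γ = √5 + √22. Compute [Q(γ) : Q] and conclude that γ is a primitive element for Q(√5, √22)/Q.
[Q(γ) : Q] = 4 (equivalently, Q(γ) = Q(√5, √22))

Obviously Q(γ) ⊆ Q(√5, √22), and [Q(√5, √22):Q] = 4 (since 5, 22 are distinct squarefree integers > 1 with 110 not a perfect square). To show equality we compute the minimal polynomial of γ. From γ = √5 + √22: γ^2 = 5 + 2√(110) + 22 = 27 + 2√(110), so γ^2 - 27 = 2√(110); squaring, (γ^2 - 27)^2 = 4·110, i.e. γ^4 - 54γ^2 + 729 - 440 = 0, i.e. γ^4 - 54γ^2 + 289 = 0. So γ is a root of x^4 - 54x^2 + 289. This polynomial is irreducible over Q: it has no rational root (each ±√5 ± √22 is irrational), and any factorization into two quadratics over Q would force √(110) ∈ Q (pairing opposite roots) or √5, √22 ∈ Q (other pairings), all impossible. Hence [Q(γ):Q] = 4 = [Q(√5, √22):Q], so Q(γ) = Q(√5, √22).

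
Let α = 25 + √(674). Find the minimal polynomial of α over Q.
m_α(x) = x^2 - 50x - 49

From α - 25 = √(674), squaring gives (α - 25)^2 = 674, i.e. α^2 - 50α + 625 = 674, so α^2 - 50α - 49 = 0. The discriminant of x^2 - 50x - 49 is (-50)^2 - 4·(-49) = 2500 + 196 = 2696, and 4·(674) is not a perfect square in Q since 674 is squarefree and ≠ 1. Hence x^2 - 50x - 49 is irreducible over Q and is the minimal polynomial of α.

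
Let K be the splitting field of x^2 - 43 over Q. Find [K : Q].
[K : Q] = 2

f(x) = x^2 - 43 factors as (x - √43)(x + √43). The splitting field is K = Q(√43). Since 43 is squarefree and > 1, it is not a perfect square, so x^2 - 43 is irreducible over Q and [Q(√43) : Q] = 2. Hence [K : Q] = 2.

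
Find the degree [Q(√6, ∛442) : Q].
[Q(√6, ∛442) : Q] = 6

Let L = Q(√6, ∛442). Since Q(√6) ⊂ L and [Q(√6):Q] = 2, the tower law gives 2 | [L:Q]. Likewise Q(∛442) ⊂ L with [Q(∛442):Q] = 3 (because 442 is not a perfect cube), so 3 | [L:Q]. As gcd(2,3) = 1, [L:Q] is divisible by 6. Conversely L is generated over Q by √6 and ∛442, so [L:Q] ≤ 2·3 = 6. Therefore [Q(√6, ∛442) : Q] = 6.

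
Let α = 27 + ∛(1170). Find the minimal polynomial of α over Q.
m_α(x) = x^3 - 81x^2 + 2187x - 20853

Set β = α - 27 = ∛(1170), so β^3 = 1170. Then (α - 27)^3 - 1170 = 0, i.e. α is a root of g(x) = (x - 27)^3 - 1170 = x^3 - 81x^2 + 2187x - 20853. Since g(x) = h(x - 27) where h(x) = x^3 - 1170, and h is irreducible over Q (because 1170 is not a perfect cube, so h has no rational root, and a monic cubic with no rational root is irreducible), g is also irreducible (irreducibility is preserved under the substitution x → x - 27). Hence m_α(x) = x^3 - 81x^2 + 2187x - 20853.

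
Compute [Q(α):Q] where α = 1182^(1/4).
[Q(α):Q] = 4

α is a root of x^4 - 1182. By Eisenstein's criterion at the prime p = 2 (which divides the constant term 1182 but p^2 = 4 does not, since 1182 is squarefree), x^4 - 1182 is irreducible over Q. Hence [Q(α):Q] = 4.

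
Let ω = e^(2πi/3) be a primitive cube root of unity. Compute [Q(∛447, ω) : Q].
[Q(∛447, ω) : Q] = 6

[Q(∛447):Q] = 3 (min poly x^3 - 447, irreducible since 447 is not a perfect cube). [Q(ω):Q] = 2 (min poly x^2 + x + 1). Since Q(∛447) ⊂ R and ω ∉ R, we have ω ∉ Q(∛447), so x^2 + x + 1 remains irreducible over Q(∛447) and [Q(∛447, ω) : Q(∛447)] = 2. By the tower law, [Q(∛447, ω) : Q] = 3 · 2 = 6. (In fact Q(∛447, ω) is the splitting field of x^3 - 447 over Q.)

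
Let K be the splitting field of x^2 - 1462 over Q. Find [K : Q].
[K : Q] = 2

f(x) = x^2 - 1462 factors as (x - √1462)(x + √1462). The splitting field is K = Q(√1462). Since 1462 is squarefree and > 1, it is not a perfect square, so x^2 - 1462 is irreducible over Q and [Q(√1462) : Q] = 2. Hence [K : Q] = 2.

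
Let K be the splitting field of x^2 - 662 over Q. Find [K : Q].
[K : Q] = 2

f(x) = x^2 - 662 factors as (x - √662)(x + √662). The splitting field is K = Q(√662). Since 662 is squarefree and > 1, it is not a perfect square, so x^2 - 662 is irreducible over Q and [Q(√662) : Q] = 2. Hence [K : Q] = 2.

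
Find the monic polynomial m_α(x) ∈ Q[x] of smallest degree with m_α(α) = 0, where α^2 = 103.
m_α(x) = x^2 - 103

α satisfies α^2 - 103 = 0, so x^2 - 103 annihilates α. Since d = 103 is squarefree and ≠ 1, it is not a perfect square in Q, so x^2 - 103 has no rational root and is therefore irreducible over Q (a degree-2 polynomial over a field is irreducible iff it has no root). Hence m_α(x) = x^2 - 103.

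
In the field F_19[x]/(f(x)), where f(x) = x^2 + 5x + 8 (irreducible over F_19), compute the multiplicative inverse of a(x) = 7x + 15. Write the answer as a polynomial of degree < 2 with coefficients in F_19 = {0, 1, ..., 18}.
a(x)^(-1) ≡ 15x + 13 (mod f(x))

Since f is irreducible over F_19, F_19[x]/(f) is a field and a(x) ≠ 0 has an inverse. Apply the extended Euclidean algorithm to f(x) and a(x) in F_19[x]: f(x) = (11x + 7)·a(x) + (17). The last nonzero remainder is the constant 17 = gcd(f, a) in F_19. Back-substituting through the division chain expresses 17 = s(x)·a(x) + t(x)·f(x) with s(x) ≡ 8x + 12 (mod f), so (8x + 12)·a(x) ≡ 17 (mod f). Multiplying by 17^(-1) ≡ 9 in F_19 gives a(x)^(-1) ≡ 9·(8x + 12) ≡ 15x + 13 (mod f). Check: (7x + 15)·(15x + 13) = 10x^2 + 12x + 5 ≡ 1 (mod x^2 + 5x + 8).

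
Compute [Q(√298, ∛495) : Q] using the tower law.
[Q(√298, ∛495) : Q] = 6

Let L = Q(√298, ∛495). Since Q(√298) ⊂ L and [Q(√298):Q] = 2, the tower law gives 2 | [L:Q]. Likewise Q(∛495) ⊂ L with [Q(∛495):Q] = 3 (because 495 is not a perfect cube), so 3 | [L:Q]. As gcd(2,3) = 1, [L:Q] is divisible by 6. Conversely L is generated over Q by √298 and ∛495, so [L:Q] ≤ 2·3 = 6. Therefore [Q(√298, ∛495) : Q] = 6.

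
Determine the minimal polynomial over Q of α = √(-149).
m_α(x) = x^2 + 149

α satisfies α^2 + 149 = 0, so x^2 + 149 annihilates α. Since d = -149 is squarefree and ≠ 1, it is not a perfect square in Q, so x^2 + 149 has no rational root and is therefore irreducible over Q (a degree-2 polynomial over a field is irreducible iff it has no root). Hence m_α(x) = x^2 + 149.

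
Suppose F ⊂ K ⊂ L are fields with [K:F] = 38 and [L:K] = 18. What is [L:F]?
[L:F] = 684

The tower law says that for any tower of field extensions F ⊂ K ⊂ L with finite degrees, [L:F] = [L:K] · [K:F]. Here this gives [L:F] = 18 · 38 = 684.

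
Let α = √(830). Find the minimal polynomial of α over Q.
m_α(x) = x^2 - 830

α satisfies α^2 - 830 = 0, so x^2 - 830 annihilates α. Since d = 830 is squarefree and ≠ 1, it is not a perfect square in Q, so x^2 - 830 has no rational root and is therefore irreducible over Q (a degree-2 polynomial over a field is irreducible iff it has no root). Hence m_α(x) = x^2 - 830.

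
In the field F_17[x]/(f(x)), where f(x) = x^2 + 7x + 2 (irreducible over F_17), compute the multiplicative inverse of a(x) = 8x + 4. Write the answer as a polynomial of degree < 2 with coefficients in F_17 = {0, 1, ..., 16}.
a(x)^(-1) ≡ 12x + 10 (mod f(x))

Since f is irreducible over F_17, F_17[x]/(f) is a field and a(x) ≠ 0 has an inverse. Apply the extended Euclidean algorithm to f(x) and a(x) in F_17[x]: f(x) = (15x + 4)·a(x) + (3). The last nonzero remainder is the constant 3 = gcd(f, a) in F_17. Back-substituting through the division chain expresses 3 = s(x)·a(x) + t(x)·f(x) with s(x) ≡ 2x + 13 (mod f), so (2x + 13)·a(x) ≡ 3 (mod f). Multiplying by 3^(-1) ≡ 6 in F_17 gives a(x)^(-1) ≡ 6·(2x + 13) ≡ 12x + 10 (mod f). Check: (8x + 4)·(12x + 10) = 11x^2 + 9x + 6 ≡ 1 (mod x^2 + 7x + 2).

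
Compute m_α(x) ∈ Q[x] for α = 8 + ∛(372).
m_α(x) = x^3 - 24x^2 + 192x - 884

Set β = α - 8 = ∛(372), so β^3 = 372. Then (α - 8)^3 - 372 = 0, i.e. α is a root of g(x) = (x - 8)^3 - 372 = x^3 - 24x^2 + 192x - 884. Since g(x) = h(x - 8) where h(x) = x^3 - 372, and h is irreducible over Q (because 372 is not a perfect cube, so h has no rational root, and a monic cubic with no rational root is irreducible), g is also irreducible (irreducibility is preserved under the substitution x → x - 8). Hence m_α(x) = x^3 - 24x^2 + 192x - 884.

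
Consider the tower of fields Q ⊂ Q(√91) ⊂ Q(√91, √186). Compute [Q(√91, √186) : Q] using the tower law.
[Q(√91, √186) : Q] = 4

[Q(√91):Q] = 2 (min poly x^2 - 91, irreducible since 91 is squarefree > 1). For the top step, suppose √186 ∈ Q(√91), say √186 = c + d√91 with c, d ∈ Q. Squaring: 186 = c^2 + 91d^2 + 2cd√91. Since √91 ∉ Q this forces 2cd = 0. If d = 0 then √186 = c ∈ Q, contradicting 186 squarefree > 1. If c = 0 then 186 = 91d^2, so 91·186 = (91d)^2 is a perfect square in Q — but 91·186 = 16926 is not a perfect square (since 91 and 186 are distinct squarefree integers). Contradiction. Hence √186 ∉ Q(√91), so x^2 - 186 stays irreducible over Q(√91) and [Q(√91, √186) : Q(√91)] = 2. By the tower law, [Q(√91, √186) : Q] = 2 · 2 = 4.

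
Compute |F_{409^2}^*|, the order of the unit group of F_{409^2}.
|F_{409^2}^*| = 167280

F_{409^2} has 409^2 = 167281 elements; its multiplicative group consists of all nonzero elements, so |F_{409^2}^*| = 167281 - 1 = 167280. (It is cyclic since any finite subgroup of the multiplicative group of a field is cyclic.)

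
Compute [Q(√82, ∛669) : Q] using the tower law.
[Q(√82, ∛669) : Q] = 6

Let L = Q(√82, ∛669). Since Q(√82) ⊂ L and [Q(√82):Q] = 2, the tower law gives 2 | [L:Q]. Likewise Q(∛669) ⊂ L with [Q(∛669):Q] = 3 (because 669 is not a perfect cube), so 3 | [L:Q]. As gcd(2,3) = 1, [L:Q] is divisible by 6. Conversely L is generated over Q by √82 and ∛669, so [L:Q] ≤ 2·3 = 6. Therefore [Q(√82, ∛669) : Q] = 6.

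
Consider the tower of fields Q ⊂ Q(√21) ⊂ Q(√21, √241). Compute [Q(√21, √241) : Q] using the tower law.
[Q(√21, √241) : Q] = 4

[Q(√21):Q] = 2 (min poly x^2 - 21, irreducible since 21 is squarefree > 1). For the top step, suppose √241 ∈ Q(√21), say √241 = c + d√21 with c, d ∈ Q. Squaring: 241 = c^2 + 21d^2 + 2cd√21. Since √21 ∉ Q this forces 2cd = 0. If d = 0 then √241 = c ∈ Q, contradicting 241 squarefree > 1. If c = 0 then 241 = 21d^2, so 21·241 = (21d)^2 is a perfect square in Q — but 21·241 = 5061 is not a perfect square (since 21 and 241 are distinct squarefree integers). Contradiction. Hence √241 ∉ Q(√21), so x^2 - 241 stays irreducible over Q(√21) and [Q(√21, √241) : Q(√21)] = 2. By the tower law, [Q(√21, √241) : Q] = 2 · 2 = 4.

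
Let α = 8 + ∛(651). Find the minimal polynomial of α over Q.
m_α(x) = x^3 - 24x^2 + 192x - 1163

Set β = α - 8 = ∛(651), so β^3 = 651. Then (α - 8)^3 - 651 = 0, i.e. α is a root of g(x) = (x - 8)^3 - 651 = x^3 - 24x^2 + 192x - 1163. Since g(x) = h(x - 8) where h(x) = x^3 - 651, and h is irreducible over Q (because 651 is not a perfect cube, so h has no rational root, and a monic cubic with no rational root is irreducible), g is also irreducible (irreducibility is preserved under the substitution x → x - 8). Hence m_α(x) = x^3 - 24x^2 + 192x - 1163.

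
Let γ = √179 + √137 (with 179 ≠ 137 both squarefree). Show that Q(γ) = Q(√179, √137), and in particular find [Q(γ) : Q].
[Q(γ) : Q] = 4 (equivalently, Q(γ) = Q(√179, √137))

Obviously Q(γ) ⊆ Q(√179, √137), and [Q(√179, √137):Q] = 4 (since 179, 137 are distinct squarefree integers > 1 with 24523 not a perfect square). To show equality we compute the minimal polynomial of γ. From γ = √179 + √137: γ^2 = 179 + 2√(24523) + 137 = 316 + 2√(24523), so γ^2 - 316 = 2√(24523); squaring, (γ^2 - 316)^2 = 4·24523, i.e. γ^4 - 632γ^2 + 99856 - 98092 = 0, i.e. γ^4 - 632γ^2 + 1764 = 0. So γ is a root of x^4 - 632x^2 + 1764. This polynomial is irreducible over Q: it has no rational root (each ±√179 ± √137 is irrational), and any factorization into two quadratics over Q would force √(24523) ∈ Q (pairing opposite roots) or √179, √137 ∈ Q (other pairings), all impossible. Hence [Q(γ):Q] = 4 = [Q(√179, √137):Q], so Q(γ) = Q(√179, √137).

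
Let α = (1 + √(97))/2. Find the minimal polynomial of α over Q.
m_α(x) = x^2 - x - 24

From 2α - 1 = √(97), squaring gives (2α - 1)^2 = 97, i.e. 4α^2 - 4α + 1 = 97, so α^2 - α + (1 - 97)/4 = 0. Since 97 ≡ 1 (mod 4), (1 - 97)/4 = -24 ∈ Z. The polynomial x^2 - x - 24 has discriminant 1 - 4·(-24) = 97, which is not a perfect square in Q (d = 97 is squarefree and ≠ 1), so x^2 - x - 24 is irreducible over Q. It is the minimal polynomial of α.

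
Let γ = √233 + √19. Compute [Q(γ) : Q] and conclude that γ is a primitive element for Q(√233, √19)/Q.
[Q(γ) : Q] = 4 (equivalently, Q(γ) = Q(√233, √19))

Obviously Q(γ) ⊆ Q(√233, √19), and [Q(√233, √19):Q] = 4 (since 233, 19 are distinct squarefree integers > 1 with 4427 not a perfect square). To show equality we compute the minimal polynomial of γ. From γ = √233 + √19: γ^2 = 233 + 2√(4427) + 19 = 252 + 2√(4427), so γ^2 - 252 = 2√(4427); squaring, (γ^2 - 252)^2 = 4·4427, i.e. γ^4 - 504γ^2 + 63504 - 17708 = 0, i.e. γ^4 - 504γ^2 + 45796 = 0. So γ is a root of x^4 - 504x^2 + 45796. This polynomial is irreducible over Q: it has no rational root (each ±√233 ± √19 is irrational), and any factorization into two quadratics over Q would force √(4427) ∈ Q (pairing opposite roots) or √233, √19 ∈ Q (other pairings), all impossible. Hence [Q(γ):Q] = 4 = [Q(√233, √19):Q], so Q(γ) = Q(√233, √19).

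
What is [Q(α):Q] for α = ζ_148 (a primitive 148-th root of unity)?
[Q(α):Q] = 72

The minimal polynomial of ζ_148 over Q is the 148-th cyclotomic polynomial Φ_148(x), which is irreducible over Q and has degree φ(148) = 72. Hence [Q(α):Q] = φ(148) = 72.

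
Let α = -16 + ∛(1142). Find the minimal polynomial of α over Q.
m_α(x) = x^3 + 48x^2 + 768x + 2954

Set β = α + 16 = ∛(1142), so β^3 = 1142. Then (α + 16)^3 - 1142 = 0, i.e. α is a root of g(x) = (x + 16)^3 - 1142 = x^3 + 48x^2 + 768x + 2954. Since g(x) = h(x + 16) where h(x) = x^3 - 1142, and h is irreducible over Q (because 1142 is not a perfect cube, so h has no rational root, and a monic cubic with no rational root is irreducible), g is also irreducible (irreducibility is preserved under the substitution x → x + 16). Hence m_α(x) = x^3 + 48x^2 + 768x + 2954.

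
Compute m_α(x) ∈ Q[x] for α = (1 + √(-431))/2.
m_α(x) = x^2 - x + 108

From 2α - 1 = √(-431), squaring gives (2α - 1)^2 = -431, i.e. 4α^2 - 4α + 1 = -431, so α^2 - α + (1 + 431)/4 = 0. Since -431 ≡ 1 (mod 4), (1 + 431)/4 = 108 ∈ Z. The polynomial x^2 - x + 108 has discriminant 1 - 4·(108) = -431, which is not a perfect square in Q (d = -431 is squarefree and ≠ 1), so x^2 - x + 108 is irreducible over Q. It is the minimal polynomial of α.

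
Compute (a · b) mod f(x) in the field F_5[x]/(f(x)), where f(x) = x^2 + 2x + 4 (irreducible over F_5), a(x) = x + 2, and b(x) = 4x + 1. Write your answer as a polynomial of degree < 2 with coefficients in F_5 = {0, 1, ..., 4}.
a · b ≡ x + 1 (mod f(x))

Multiply in F_5[x]: a(x)·b(x) = (x + 2)·(4x + 1) = 4x^2 + 4x + 2. This has degree ≥ 2, so divide by f(x) over F_5: 4x^2 + 4x + 2 = (4)·(x^2 + 2x + 4) + (x + 1). Hence a·b ≡ x + 1 (mod f). (F_5[x]/(f) is a field with 5^2 = 25 elements since f is irreducible of degree 2.)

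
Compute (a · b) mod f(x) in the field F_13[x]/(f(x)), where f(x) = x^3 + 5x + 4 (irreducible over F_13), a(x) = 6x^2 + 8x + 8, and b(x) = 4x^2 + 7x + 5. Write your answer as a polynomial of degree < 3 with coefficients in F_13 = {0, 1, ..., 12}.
a · b ≡ 11x^2 + 7x + 4 (mod f(x))

Multiply in F_13[x]: a(x)·b(x) = (6x^2 + 8x + 8)·(4x^2 + 7x + 5) = 11x^4 + 9x^3 + x^2 + 5x + 1. This has degree ≥ 3, so divide by f(x) over F_13: 11x^4 + 9x^3 + x^2 + 5x + 1 = (11x + 9)·(x^3 + 5x + 4) + (11x^2 + 7x + 4). Hence a·b ≡ 11x^2 + 7x + 4 (mod f). (F_13[x]/(f) is a field with 13^3 = 2197 elements since f is irreducible of degree 3.)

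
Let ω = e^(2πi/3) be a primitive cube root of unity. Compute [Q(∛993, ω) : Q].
[Q(∛993, ω) : Q] = 6

[Q(∛993):Q] = 3 (min poly x^3 - 993, irreducible since 993 is not a perfect cube). [Q(ω):Q] = 2 (min poly x^2 + x + 1). Since Q(∛993) ⊂ R and ω ∉ R, we have ω ∉ Q(∛993), so x^2 + x + 1 remains irreducible over Q(∛993) and [Q(∛993, ω) : Q(∛993)] = 2. By the tower law, [Q(∛993, ω) : Q] = 3 · 2 = 6. (In fact Q(∛993, ω) is the splitting field of x^3 - 993 over Q.)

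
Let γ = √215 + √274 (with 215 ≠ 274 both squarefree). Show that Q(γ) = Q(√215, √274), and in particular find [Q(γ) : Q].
[Q(γ) : Q] = 4 (equivalently, Q(γ) = Q(√215, √274))

Obviously Q(γ) ⊆ Q(√215, √274), and [Q(√215, √274):Q] = 4 (since 215, 274 are distinct squarefree integers > 1 with 58910 not a perfect square). To show equality we compute the minimal polynomial of γ. From γ = √215 + √274: γ^2 = 215 + 2√(58910) + 274 = 489 + 2√(58910), so γ^2 - 489 = 2√(58910); squaring, (γ^2 - 489)^2 = 4·58910, i.e. γ^4 - 978γ^2 + 239121 - 235640 = 0, i.e. γ^4 - 978γ^2 + 3481 = 0. So γ is a root of x^4 - 978x^2 + 3481. This polynomial is irreducible over Q: it has no rational root (each ±√215 ± √274 is irrational), and any factorization into two quadratics over Q would force √(58910) ∈ Q (pairing opposite roots) or √215, √274 ∈ Q (other pairings), all impossible. Hence [Q(γ):Q] = 4 = [Q(√215, √274):Q], so Q(γ) = Q(√215, √274).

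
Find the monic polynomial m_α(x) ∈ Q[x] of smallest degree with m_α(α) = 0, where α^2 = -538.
m_α(x) = x^2 + 538

α satisfies α^2 + 538 = 0, so x^2 + 538 annihilates α. Since d = -538 is squarefree and ≠ 1, it is not a perfect square in Q, so x^2 + 538 has no rational root and is therefore irreducible over Q (a degree-2 polynomial over a field is irreducible iff it has no root). Hence m_α(x) = x^2 + 538.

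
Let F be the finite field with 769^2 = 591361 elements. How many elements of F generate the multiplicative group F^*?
There are φ(591360) = 122880 primitive elements

F_q^* is cyclic of order q - 1 = 591360. A cyclic group of order m has exactly φ(m) generators. Here m = 591360 = 2^9 · 3 · 5 · 7 · 11, so the number of primitive elements is φ(591360) = 122880.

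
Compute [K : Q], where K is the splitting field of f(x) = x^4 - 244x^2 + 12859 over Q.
[K : Q] = 4

Solving the quadratic in x^2: x^2 = (244 ± √(244^2 - 4·12859))/2 = (244 ± √8100)/2 = (244 ± 90)/2, giving x^2 = 167 or x^2 = 77. So f(x) = (x^2 - 167)(x^2 - 77) and the roots of f are ±√167, ±√77. Hence the splitting field is K = Q(√167, √77). Since 167 and 77 are distinct squarefree integers > 1, their product 12859 is not a perfect square, so √77 ∉ Q(√167). By the tower law [K:Q] = [Q(√167,√77):Q(√167)] · [Q(√167):Q] = 2 · 2 = 4.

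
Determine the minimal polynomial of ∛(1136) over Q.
m_α(x) = x^3 - 1136

α satisfies α^3 = 1136, so x^3 - 1136 annihilates α. By the rational root test, a rational root p/q (in lowest terms) of x^3 - 1136 would satisfy p^3 = 1136 q^3, forcing q = 1 and p^3 = 1136; but 1136 is not a perfect cube, contradiction. A monic cubic over Q with no rational root is irreducible (any nontrivial factorization would include a linear factor). Hence x^3 - 1136 is the minimal polynomial of α, and in particular [Q(α):Q] = 3.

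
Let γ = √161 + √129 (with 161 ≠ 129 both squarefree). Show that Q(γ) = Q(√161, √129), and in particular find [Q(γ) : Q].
[Q(γ) : Q] = 4 (equivalently, Q(γ) = Q(√161, √129))

Obviously Q(γ) ⊆ Q(√161, √129), and [Q(√161, √129):Q] = 4 (since 161, 129 are distinct squarefree integers > 1 with 20769 not a perfect square). To show equality we compute the minimal polynomial of γ. From γ = √161 + √129: γ^2 = 161 + 2√(20769) + 129 = 290 + 2√(20769), so γ^2 - 290 = 2√(20769); squaring, (γ^2 - 290)^2 = 4·20769, i.e. γ^4 - 580γ^2 + 84100 - 83076 = 0, i.e. γ^4 - 580γ^2 + 1024 = 0. So γ is a root of x^4 - 580x^2 + 1024. This polynomial is irreducible over Q: it has no rational root (each ±√161 ± √129 is irrational), and any factorization into two quadratics over Q would force √(20769) ∈ Q (pairing opposite roots) or √161, √129 ∈ Q (other pairings), all impossible. Hence [Q(γ):Q] = 4 = [Q(√161, √129):Q], so Q(γ) = Q(√161, √129).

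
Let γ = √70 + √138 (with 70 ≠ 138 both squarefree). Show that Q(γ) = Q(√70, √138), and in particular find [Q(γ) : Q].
[Q(γ) : Q] = 4 (equivalently, Q(γ) = Q(√70, √138))

Obviously Q(γ) ⊆ Q(√70, √138), and [Q(√70, √138):Q] = 4 (since 70, 138 are distinct squarefree integers > 1 with 9660 not a perfect square). To show equality we compute the minimal polynomial of γ. From γ = √70 + √138: γ^2 = 70 + 2√(9660) + 138 = 208 + 2√(9660), so γ^2 - 208 = 2√(9660); squaring, (γ^2 - 208)^2 = 4·9660, i.e. γ^4 - 416γ^2 + 43264 - 38640 = 0, i.e. γ^4 - 416γ^2 + 4624 = 0. So γ is a root of x^4 - 416x^2 + 4624. This polynomial is irreducible over Q: it has no rational root (each ±√70 ± √138 is irrational), and any factorization into two quadratics over Q would force √(9660) ∈ Q (pairing opposite roots) or √70, √138 ∈ Q (other pairings), all impossible. Hence [Q(γ):Q] = 4 = [Q(√70, √138):Q], so Q(γ) = Q(√70, √138).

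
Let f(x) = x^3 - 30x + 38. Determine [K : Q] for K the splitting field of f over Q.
[K : Q] = 6

By the rational root test, any rational root of the monic integer polynomial f(x) = x^3 - 30x + 38 must be an integer dividing the constant term 38, i.e. one of ±{1, 2, 19, 38}. Evaluating: f(1) = 9, f(-1) = 67, f(2) = -14, f(-2) = 90, f(19) = 6327, f(-19) = -6251, f(38) = 53770, f(-38) = -53694; none is 0, so f has no rational root and is therefore irreducible over Q (a cubic with no linear factor over a field is irreducible). For an irreducible cubic, the Galois group is A_3 or S_3 according as the discriminant disc(f) = -4a^3 - 27b^2 = -4·(-30)^3 - 27·(38)^2 = 69012 is or is not a square in Q. Here disc(f) = 69012 is not a perfect square in Q, so the Galois group of f over Q is not contained in A_3 and must be all of S_3. The splitting field has degree |S_3| = 6 over Q, so [K : Q] = 6.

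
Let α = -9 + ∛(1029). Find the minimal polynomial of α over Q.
m_α(x) = x^3 + 27x^2 + 243x - 300

Set β = α + 9 = ∛(1029), so β^3 = 1029. Then (α + 9)^3 - 1029 = 0, i.e. α is a root of g(x) = (x + 9)^3 - 1029 = x^3 + 27x^2 + 243x - 300. Since g(x) = h(x + 9) where h(x) = x^3 - 1029, and h is irreducible over Q (because 1029 is not a perfect cube, so h has no rational root, and a monic cubic with no rational root is irreducible), g is also irreducible (irreducibility is preserved under the substitution x → x + 9). Hence m_α(x) = x^3 + 27x^2 + 243x - 300.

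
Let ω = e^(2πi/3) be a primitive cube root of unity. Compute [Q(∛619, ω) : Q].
[Q(∛619, ω) : Q] = 6

[Q(∛619):Q] = 3 (min poly x^3 - 619, irreducible since 619 is not a perfect cube). [Q(ω):Q] = 2 (min poly x^2 + x + 1). Since Q(∛619) ⊂ R and ω ∉ R, we have ω ∉ Q(∛619), so x^2 + x + 1 remains irreducible over Q(∛619) and [Q(∛619, ω) : Q(∛619)] = 2. By the tower law, [Q(∛619, ω) : Q] = 3 · 2 = 6. (In fact Q(∛619, ω) is the splitting field of x^3 - 619 over Q.)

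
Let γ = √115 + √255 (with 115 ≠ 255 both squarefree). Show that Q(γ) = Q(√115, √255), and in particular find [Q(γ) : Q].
[Q(γ) : Q] = 4 (equivalently, Q(γ) = Q(√115, √255))

Obviously Q(γ) ⊆ Q(√115, √255), and [Q(√115, √255):Q] = 4 (since 115, 255 are distinct squarefree integers > 1 with 29325 not a perfect square). To show equality we compute the minimal polynomial of γ. From γ = √115 + √255: γ^2 = 115 + 2√(29325) + 255 = 370 + 2√(29325), so γ^2 - 370 = 2√(29325); squaring, (γ^2 - 370)^2 = 4·29325, i.e. γ^4 - 740γ^2 + 136900 - 117300 = 0, i.e. γ^4 - 740γ^2 + 19600 = 0. So γ is a root of x^4 - 740x^2 + 19600. This polynomial is irreducible over Q: it has no rational root (each ±√115 ± √255 is irrational), and any factorization into two quadratics over Q would force √(29325) ∈ Q (pairing opposite roots) or √115, √255 ∈ Q (other pairings), all impossible. Hence [Q(γ):Q] = 4 = [Q(√115, √255):Q], so Q(γ) = Q(√115, √255).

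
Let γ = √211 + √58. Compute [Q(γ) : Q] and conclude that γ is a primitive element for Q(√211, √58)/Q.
[Q(γ) : Q] = 4 (equivalently, Q(γ) = Q(√211, √58))

Obviously Q(γ) ⊆ Q(√211, √58), and [Q(√211, √58):Q] = 4 (since 211, 58 are distinct squarefree integers > 1 with 12238 not a perfect square). To show equality we compute the minimal polynomial of γ. From γ = √211 + √58: γ^2 = 211 + 2√(12238) + 58 = 269 + 2√(12238), so γ^2 - 269 = 2√(12238); squaring, (γ^2 - 269)^2 = 4·12238, i.e. γ^4 - 538γ^2 + 72361 - 48952 = 0, i.e. γ^4 - 538γ^2 + 23409 = 0. So γ is a root of x^4 - 538x^2 + 23409. This polynomial is irreducible over Q: it has no rational root (each ±√211 ± √58 is irrational), and any factorization into two quadratics over Q would force √(12238) ∈ Q (pairing opposite roots) or √211, √58 ∈ Q (other pairings), all impossible. Hence [Q(γ):Q] = 4 = [Q(√211, √58):Q], so Q(γ) = Q(√211, √58).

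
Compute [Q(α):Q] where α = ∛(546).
[Q(α):Q] = 3

The minimal polynomial of α is x^3 - 546, irreducible over Q since 546 is not a perfect cube (so x^3 - 546 has no rational root). Hence [Q(α):Q] = deg(m_α) = 3.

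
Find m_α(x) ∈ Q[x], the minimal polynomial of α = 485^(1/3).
m_α(x) = x^3 - 485

α satisfies α^3 = 485, so x^3 - 485 annihilates α. By the rational root test, a rational root p/q (in lowest terms) of x^3 - 485 would satisfy p^3 = 485 q^3, forcing q = 1 and p^3 = 485; but 485 is not a perfect cube, contradiction. A monic cubic over Q with no rational root is irreducible (any nontrivial factorization would include a linear factor). Hence x^3 - 485 is the minimal polynomial of α, and in particular [Q(α):Q] = 3.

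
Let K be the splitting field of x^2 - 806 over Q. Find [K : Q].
[K : Q] = 2

f(x) = x^2 - 806 factors as (x - √806)(x + √806). The splitting field is K = Q(√806). Since 806 is squarefree and > 1, it is not a perfect square, so x^2 - 806 is irreducible over Q and [Q(√806) : Q] = 2. Hence [K : Q] = 2.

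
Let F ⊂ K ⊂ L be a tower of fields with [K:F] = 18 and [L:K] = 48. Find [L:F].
[L:F] = 864

The tower law says that for any tower of field extensions F ⊂ K ⊂ L with finite degrees, [L:F] = [L:K] · [K:F]. Here this gives [L:F] = 48 · 18 = 864.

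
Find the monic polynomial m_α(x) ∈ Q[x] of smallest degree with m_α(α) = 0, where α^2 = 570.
m_α(x) = x^2 - 570

α satisfies α^2 - 570 = 0, so x^2 - 570 annihilates α. Since d = 570 is squarefree and ≠ 1, it is not a perfect square in Q, so x^2 - 570 has no rational root and is therefore irreducible over Q (a degree-2 polynomial over a field is irreducible iff it has no root). Hence m_α(x) = x^2 - 570.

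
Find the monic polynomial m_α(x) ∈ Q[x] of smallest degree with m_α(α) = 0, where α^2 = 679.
m_α(x) = x^2 - 679

α satisfies α^2 - 679 = 0, so x^2 - 679 annihilates α. Since d = 679 is squarefree and ≠ 1, it is not a perfect square in Q, so x^2 - 679 has no rational root and is therefore irreducible over Q (a degree-2 polynomial over a field is irreducible iff it has no root). Hence m_α(x) = x^2 - 679.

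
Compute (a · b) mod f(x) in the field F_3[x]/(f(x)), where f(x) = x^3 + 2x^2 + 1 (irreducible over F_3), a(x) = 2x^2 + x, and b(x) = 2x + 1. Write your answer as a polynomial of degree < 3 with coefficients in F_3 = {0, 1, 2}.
a · b ≡ 2x^2 + x + 2 (mod f(x))

Multiply in F_3[x]: a(x)·b(x) = (2x^2 + x)·(2x + 1) = x^3 + x^2 + x. This has degree ≥ 3, so divide by f(x) over F_3: x^3 + x^2 + x = (1)·(x^3 + 2x^2 + 1) + (2x^2 + x + 2). Hence a·b ≡ 2x^2 + x + 2 (mod f). (F_3[x]/(f) is a field with 3^3 = 27 elements since f is irreducible of degree 3.)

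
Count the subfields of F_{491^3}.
F_{491^3} has 2 subfields

The subfields of F_{p^n} are exactly the fields F_{p^d} for d | n (each is the fixed field of the unique index-d subgroup of Gal(F_{p^n}/F_p) ≅ Z/nZ). The divisors of n = 3 are {1, 3}, giving 2 subfields: F_{491^1}, F_{491^3}.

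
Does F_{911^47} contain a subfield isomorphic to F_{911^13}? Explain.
No: F_{911^13} is not a subfield of F_{911^47}

F_{p^m} embeds in F_{p^n} iff m | n. Here 13 ∤ 47 (since 47 = 3·13 + 8 with remainder 8 ≠ 0), so F_{911^13} is not a subfield of F_{911^47}. Equivalently: if it were, the tower law would give 13 = [F_{911^13}:F_911] dividing [F_{911^47}:F_911] = 47, contradiction.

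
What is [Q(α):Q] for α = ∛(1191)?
[Q(α):Q] = 3

The minimal polynomial of α is x^3 - 1191, irreducible over Q since 1191 is not a perfect cube (so x^3 - 1191 has no rational root). Hence [Q(α):Q] = deg(m_α) = 3.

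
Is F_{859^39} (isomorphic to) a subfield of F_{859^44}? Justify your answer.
No: F_{859^39} is not a subfield of F_{859^44}

F_{p^m} embeds in F_{p^n} iff m | n. Here 39 ∤ 44 (since 44 = 1·39 + 5 with remainder 5 ≠ 0), so F_{859^39} is not a subfield of F_{859^44}. Equivalently: if it were, the tower law would give 39 = [F_{859^39}:F_859] dividing [F_{859^44}:F_859] = 44, contradiction.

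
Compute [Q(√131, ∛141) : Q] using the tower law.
[Q(√131, ∛141) : Q] = 6

Let L = Q(√131, ∛141). Since Q(√131) ⊂ L and [Q(√131):Q] = 2, the tower law gives 2 | [L:Q]. Likewise Q(∛141) ⊂ L with [Q(∛141):Q] = 3 (because 141 is not a perfect cube), so 3 | [L:Q]. As gcd(2,3) = 1, [L:Q] is divisible by 6. Conversely L is generated over Q by √131 and ∛141, so [L:Q] ≤ 2·3 = 6. Therefore [Q(√131, ∛141) : Q] = 6.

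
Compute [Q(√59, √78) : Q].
[Q(√59, √78) : Q] = 4

[Q(√59):Q] = 2 (min poly x^2 - 59, irreducible since 59 is squarefree > 1). For the top step, suppose √78 ∈ Q(√59), say √78 = c + d√59 with c, d ∈ Q. Squaring: 78 = c^2 + 59d^2 + 2cd√59. Since √59 ∉ Q this forces 2cd = 0. If d = 0 then √78 = c ∈ Q, contradicting 78 squarefree > 1. If c = 0 then 78 = 59d^2, so 59·78 = (59d)^2 is a perfect square in Q — but 59·78 = 4602 is not a perfect square (since 59 and 78 are distinct squarefree integers). Contradiction. Hence √78 ∉ Q(√59), so x^2 - 78 stays irreducible over Q(√59) and [Q(√59, √78) : Q(√59)] = 2. By the tower law, [Q(√59, √78) : Q] = 2 · 2 = 4.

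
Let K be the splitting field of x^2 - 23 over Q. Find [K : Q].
[K : Q] = 2

f(x) = x^2 - 23 factors as (x - √23)(x + √23). The splitting field is K = Q(√23). Since 23 is squarefree and > 1, it is not a perfect square, so x^2 - 23 is irreducible over Q and [Q(√23) : Q] = 2. Hence [K : Q] = 2.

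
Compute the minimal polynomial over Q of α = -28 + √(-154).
m_α(x) = x^2 + 56x + 938

From α + 28 = √(-154), squaring gives (α + 28)^2 = -154, i.e. α^2 + 56α + 784 = -154, so α^2 + 56α + 938 = 0. The discriminant of x^2 + 56x + 938 is (56)^2 - 4·(938) = 3136 - 3752 = -616, and 4·(-154) is not a perfect square in Q since -154 is squarefree and ≠ 1. Hence x^2 + 56x + 938 is irreducible over Q and is the minimal polynomial of α.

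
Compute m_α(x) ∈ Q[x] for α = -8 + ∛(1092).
m_α(x) = x^3 + 24x^2 + 192x - 580

Set β = α + 8 = ∛(1092), so β^3 = 1092. Then (α + 8)^3 - 1092 = 0, i.e. α is a root of g(x) = (x + 8)^3 - 1092 = x^3 + 24x^2 + 192x - 580. Since g(x) = h(x + 8) where h(x) = x^3 - 1092, and h is irreducible over Q (because 1092 is not a perfect cube, so h has no rational root, and a monic cubic with no rational root is irreducible), g is also irreducible (irreducibility is preserved under the substitution x → x + 8). Hence m_α(x) = x^3 + 24x^2 + 192x - 580.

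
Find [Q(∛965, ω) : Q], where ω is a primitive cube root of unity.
[Q(∛965, ω) : Q] = 6

[Q(∛965):Q] = 3 (min poly x^3 - 965, irreducible since 965 is not a perfect cube). [Q(ω):Q] = 2 (min poly x^2 + x + 1). Since Q(∛965) ⊂ R and ω ∉ R, we have ω ∉ Q(∛965), so x^2 + x + 1 remains irreducible over Q(∛965) and [Q(∛965, ω) : Q(∛965)] = 2. By the tower law, [Q(∛965, ω) : Q] = 3 · 2 = 6. (In fact Q(∛965, ω) is the splitting field of x^3 - 965 over Q.)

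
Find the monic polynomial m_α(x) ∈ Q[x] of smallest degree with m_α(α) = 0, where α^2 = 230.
m_α(x) = x^2 - 230

α satisfies α^2 - 230 = 0, so x^2 - 230 annihilates α. Since d = 230 is squarefree and ≠ 1, it is not a perfect square in Q, so x^2 - 230 has no rational root and is therefore irreducible over Q (a degree-2 polynomial over a field is irreducible iff it has no root). Hence m_α(x) = x^2 - 230.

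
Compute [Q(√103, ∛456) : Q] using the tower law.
[Q(√103, ∛456) : Q] = 6

Let L = Q(√103, ∛456). Since Q(√103) ⊂ L and [Q(√103):Q] = 2, the tower law gives 2 | [L:Q]. Likewise Q(∛456) ⊂ L with [Q(∛456):Q] = 3 (because 456 is not a perfect cube), so 3 | [L:Q]. As gcd(2,3) = 1, [L:Q] is divisible by 6. Conversely L is generated over Q by √103 and ∛456, so [L:Q] ≤ 2·3 = 6. Therefore [Q(√103, ∛456) : Q] = 6.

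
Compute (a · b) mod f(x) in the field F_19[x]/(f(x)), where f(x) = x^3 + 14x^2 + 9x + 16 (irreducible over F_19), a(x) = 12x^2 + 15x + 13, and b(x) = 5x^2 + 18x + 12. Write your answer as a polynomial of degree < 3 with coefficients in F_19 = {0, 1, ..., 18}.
a · b ≡ 6x^2 + 6x + 10 (mod f(x))

Multiply in F_19[x]: a(x)·b(x) = (12x^2 + 15x + 13)·(5x^2 + 18x + 12) = 3x^4 + 6x^3 + 4x^2 + 15x + 4. This has degree ≥ 3, so divide by f(x) over F_19: 3x^4 + 6x^3 + 4x^2 + 15x + 4 = (3x + 2)·(x^3 + 14x^2 + 9x + 16) + (6x^2 + 6x + 10). Hence a·b ≡ 6x^2 + 6x + 10 (mod f). (F_19[x]/(f) is a field with 19^3 = 6859 elements since f is irreducible of degree 3.)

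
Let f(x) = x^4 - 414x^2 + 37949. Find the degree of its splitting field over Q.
[K : Q] = 4

Solving the quadratic in x^2: x^2 = (414 ± √(414^2 - 4·37949))/2 = (414 ± √19600)/2 = (414 ± 140)/2, giving x^2 = 137 or x^2 = 277. So f(x) = (x^2 - 137)(x^2 - 277) and the roots of f are ±√137, ±√277. Hence the splitting field is K = Q(√137, √277). Since 137 and 277 are distinct squarefree integers > 1, their product 37949 is not a perfect square, so √277 ∉ Q(√137). By the tower law [K:Q] = [Q(√137,√277):Q(√137)] · [Q(√137):Q] = 2 · 2 = 4.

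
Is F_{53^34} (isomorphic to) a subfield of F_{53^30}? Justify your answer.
No: F_{53^34} is not a subfield of F_{53^30}

F_{p^m} embeds in F_{p^n} iff m | n. Here 34 ∤ 30 (since 30 = 0·34 + 30 with remainder 30 ≠ 0), so F_{53^34} is not a subfield of F_{53^30}. Equivalently: if it were, the tower law would give 34 = [F_{53^34}:F_53] dividing [F_{53^30}:F_53] = 30, contradiction.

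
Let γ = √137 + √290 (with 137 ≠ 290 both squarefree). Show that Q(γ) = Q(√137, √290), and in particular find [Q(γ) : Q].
[Q(γ) : Q] = 4 (equivalently, Q(γ) = Q(√137, √290))

Obviously Q(γ) ⊆ Q(√137, √290), and [Q(√137, √290):Q] = 4 (since 137, 290 are distinct squarefree integers > 1 with 39730 not a perfect square). To show equality we compute the minimal polynomial of γ. From γ = √137 + √290: γ^2 = 137 + 2√(39730) + 290 = 427 + 2√(39730), so γ^2 - 427 = 2√(39730); squaring, (γ^2 - 427)^2 = 4·39730, i.e. γ^4 - 854γ^2 + 182329 - 158920 = 0, i.e. γ^4 - 854γ^2 + 23409 = 0. So γ is a root of x^4 - 854x^2 + 23409. This polynomial is irreducible over Q: it has no rational root (each ±√137 ± √290 is irrational), and any factorization into two quadratics over Q would force √(39730) ∈ Q (pairing opposite roots) or √137, √290 ∈ Q (other pairings), all impossible. Hence [Q(γ):Q] = 4 = [Q(√137, √290):Q], so Q(γ) = Q(√137, √290).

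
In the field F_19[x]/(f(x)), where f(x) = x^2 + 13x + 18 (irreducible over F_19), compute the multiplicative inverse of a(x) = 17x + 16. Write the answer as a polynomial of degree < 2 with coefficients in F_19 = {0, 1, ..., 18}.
a(x)^(-1) ≡ 7x + 14 (mod f(x))

Since f is irreducible over F_19, F_19[x]/(f) is a field and a(x) ≠ 0 has an inverse. Apply the extended Euclidean algorithm to f(x) and a(x) in F_19[x]: f(x) = (9x + 18)·a(x) + (15). The last nonzero remainder is the constant 15 = gcd(f, a) in F_19. Back-substituting through the division chain expresses 15 = s(x)·a(x) + t(x)·f(x) with s(x) ≡ 10x + 1 (mod f), so (10x + 1)·a(x) ≡ 15 (mod f). Multiplying by 15^(-1) ≡ 14 in F_19 gives a(x)^(-1) ≡ 14·(10x + 1) ≡ 7x + 14 (mod f). Check: (17x + 16)·(7x + 14) = 5x^2 + 8x + 15 ≡ 1 (mod x^2 + 13x + 18).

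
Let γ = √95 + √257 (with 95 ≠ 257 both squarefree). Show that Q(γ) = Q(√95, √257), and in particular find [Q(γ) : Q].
[Q(γ) : Q] = 4 (equivalently, Q(γ) = Q(√95, √257))

Obviously Q(γ) ⊆ Q(√95, √257), and [Q(√95, √257):Q] = 4 (since 95, 257 are distinct squarefree integers > 1 with 24415 not a perfect square). To show equality we compute the minimal polynomial of γ. From γ = √95 + √257: γ^2 = 95 + 2√(24415) + 257 = 352 + 2√(24415), so γ^2 - 352 = 2√(24415); squaring, (γ^2 - 352)^2 = 4·24415, i.e. γ^4 - 704γ^2 + 123904 - 97660 = 0, i.e. γ^4 - 704γ^2 + 26244 = 0. So γ is a root of x^4 - 704x^2 + 26244. This polynomial is irreducible over Q: it has no rational root (each ±√95 ± √257 is irrational), and any factorization into two quadratics over Q would force √(24415) ∈ Q (pairing opposite roots) or √95, √257 ∈ Q (other pairings), all impossible. Hence [Q(γ):Q] = 4 = [Q(√95, √257):Q], so Q(γ) = Q(√95, √257).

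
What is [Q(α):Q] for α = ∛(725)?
[Q(α):Q] = 3

The minimal polynomial of α is x^3 - 725, irreducible over Q since 725 is not a perfect cube (so x^3 - 725 has no rational root). Hence [Q(α):Q] = deg(m_α) = 3.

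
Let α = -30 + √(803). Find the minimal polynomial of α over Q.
m_α(x) = x^2 + 60x + 97

From α + 30 = √(803), squaring gives (α + 30)^2 = 803, i.e. α^2 + 60α + 900 = 803, so α^2 + 60α + 97 = 0. The discriminant of x^2 + 60x + 97 is (60)^2 - 4·(97) = 3600 - 388 = 3212, and 4·(803) is not a perfect square in Q since 803 is squarefree and ≠ 1. Hence x^2 + 60x + 97 is irreducible over Q and is the minimal polynomial of α.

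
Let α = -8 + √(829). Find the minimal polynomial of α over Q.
m_α(x) = x^2 + 16x - 765

From α + 8 = √(829), squaring gives (α + 8)^2 = 829, i.e. α^2 + 16α + 64 = 829, so α^2 + 16α - 765 = 0. The discriminant of x^2 + 16x - 765 is (16)^2 - 4·(-765) = 256 + 3060 = 3316, and 4·(829) is not a perfect square in Q since 829 is squarefree and ≠ 1. Hence x^2 + 16x - 765 is irreducible over Q and is the minimal polynomial of α.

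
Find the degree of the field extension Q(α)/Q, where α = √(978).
[Q(α):Q] = 2

[Q(α):Q] equals the degree of the minimal polynomial of α. Here α^2 = 978 and x^2 - 978 is irreducible (d = 978 is squarefree, ≠ 1, hence not a square), so deg(m_α) = 2. Thus [Q(α):Q] = 2.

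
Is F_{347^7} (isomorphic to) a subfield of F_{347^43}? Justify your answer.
No: F_{347^7} is not a subfield of F_{347^43}

F_{p^m} embeds in F_{p^n} iff m | n. Here 7 ∤ 43 (since 43 = 6·7 + 1 with remainder 1 ≠ 0), so F_{347^7} is not a subfield of F_{347^43}. Equivalently: if it were, the tower law would give 7 = [F_{347^7}:F_347] dividing [F_{347^43}:F_347] = 43, contradiction.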